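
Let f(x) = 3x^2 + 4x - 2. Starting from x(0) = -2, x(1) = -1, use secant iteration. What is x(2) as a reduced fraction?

-8/5

f(-2) = 2, f(-1) = -3. x(2) = (-1) - (-3)·((-1) - (-2))/((-3) - 2) = -8/5.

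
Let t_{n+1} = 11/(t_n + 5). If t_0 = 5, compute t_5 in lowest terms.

t_1 = 11/(5 + 5) = 11/10.
t_2 = 11/(11/10 + 5) = 110/61.
t_3 = 11/(110/61 + 5) = 671/415.
t_4 = 11/(671/415 + 5) = 4565/2746.
t_5 = 11/(4565/2746 + 5) = 30206/18295.

30206/18295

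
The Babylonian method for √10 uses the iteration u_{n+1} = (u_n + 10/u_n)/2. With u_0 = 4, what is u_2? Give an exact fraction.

u_1 = (4 + 10/4)/2 = 13/4.
u_2 = (13/4 + 10/(13/4))/2 = 329/104.

329/104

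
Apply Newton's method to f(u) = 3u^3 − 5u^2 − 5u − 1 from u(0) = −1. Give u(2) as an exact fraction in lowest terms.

f'(u) = 9u^2 − 10u − 5.
f(−1) = −4, f'(−1) = 14, so u(1) = (−1) − (−4)/14 = −5/7.
f(−5/7) = −368/343, f'(−5/7) = 330/49, so u(2) = (−5/7) − (−368/343)/(330/49) = −641/1155.

−641/1155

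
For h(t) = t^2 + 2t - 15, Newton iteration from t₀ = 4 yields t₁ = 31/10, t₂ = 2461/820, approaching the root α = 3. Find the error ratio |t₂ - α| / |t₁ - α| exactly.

t₁ - α = 31/10 - 3 = 1/10, so |t₁ - α| = 1/10.
t₂ - α = 2461/820 - 3 = 1/820, so |t₂ - α| = 1/820.
Ratio = (1/820) / (1/10) = 1/82.

1/82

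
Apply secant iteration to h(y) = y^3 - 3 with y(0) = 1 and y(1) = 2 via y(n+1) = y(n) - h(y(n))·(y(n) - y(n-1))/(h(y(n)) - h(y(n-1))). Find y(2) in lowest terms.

h(1) = -2, h(2) = 5. y(2) = 2 - 5·(2 - 1)/(5 - (-2)) = 9/7.

9/7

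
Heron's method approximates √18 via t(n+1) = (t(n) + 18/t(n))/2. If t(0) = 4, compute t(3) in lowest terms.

665857/156944

t(1) = (4 + 18/4)/2 = 17/4.
t(2) = (17/4 + 18/(17/4))/2 = 577/136.
t(3) = (577/136 + 18/(577/136))/2 = 665857/156944.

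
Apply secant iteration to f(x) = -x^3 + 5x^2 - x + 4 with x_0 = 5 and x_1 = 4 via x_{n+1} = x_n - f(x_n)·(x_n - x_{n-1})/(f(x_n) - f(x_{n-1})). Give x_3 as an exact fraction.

23668/4761

f(5) = -1, f(4) = 16. x_2 = 4 - 16·(4 - 5)/(16 - (-1)) = 84/17.
f(4) = 16, f(84/17) = 2432/4913. x_3 = (84/17) - (2432/4913)·((84/17) - 4)/((2432/4913) - 16) = 23668/4761.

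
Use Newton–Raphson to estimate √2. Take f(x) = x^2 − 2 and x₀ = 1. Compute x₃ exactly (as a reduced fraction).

f'(x) = 2x.
f(1) = −1, f'(1) = 2, so x₁ = 1 − (−1)/2 = 3/2.
f(3/2) = 1/4, f'(3/2) = 3, so x₂ = (3/2) − (1/4)/3 = 17/12.
f(17/12) = 1/144, f'(17/12) = 17/6, so x₃ = (17/12) − (1/144)/(17/6) = 577/408.

577/408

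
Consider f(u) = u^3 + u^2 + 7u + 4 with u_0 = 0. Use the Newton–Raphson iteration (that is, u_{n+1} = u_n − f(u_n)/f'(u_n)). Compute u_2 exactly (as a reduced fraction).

f'(u) = 3u^2 + 2u + 7.
f(0) = 4, f'(0) = 7, so u_1 = 0 − 4/7 = −4/7.
f(−4/7) = 48/343, f'(−4/7) = 335/49, so u_2 = (−4/7) − (48/343)/(335/49) = −1388/2345.

−1388/2345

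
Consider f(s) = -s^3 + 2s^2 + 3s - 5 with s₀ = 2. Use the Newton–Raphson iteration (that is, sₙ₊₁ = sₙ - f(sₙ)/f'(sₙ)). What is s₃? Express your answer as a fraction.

13939/5778

f'(s) = -3s^2 + 4s + 3.
f(2) = 1, f'(2) = -1, so s₁ = 2 - 1/(-1) = 3.
f(3) = -5, f'(3) = -12, so s₂ = 3 - (-5)/(-12) = 31/12.
f(31/12) = -1975/1728, f'(31/12) = -107/16, so s₃ = (31/12) - (-1975/1728)/(-107/16) = 13939/5778.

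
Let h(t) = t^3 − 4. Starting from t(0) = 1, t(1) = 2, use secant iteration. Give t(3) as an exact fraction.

h(1) = −3, h(2) = 4. t(2) = 2 − 4·(2 − 1)/(4 − (−3)) = 10/7.
h(2) = 4, h(10/7) = −372/343. t(3) = (10/7) − (−372/343)·((10/7) − 2)/((−372/343) − 4) = 169/109.

169/109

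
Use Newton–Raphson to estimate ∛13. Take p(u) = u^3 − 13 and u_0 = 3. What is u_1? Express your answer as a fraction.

p'(u) = 3u^2.
p(3) = 14, p'(3) = 27, so u_1 = 3 − 14/27 = 67/27.

67/27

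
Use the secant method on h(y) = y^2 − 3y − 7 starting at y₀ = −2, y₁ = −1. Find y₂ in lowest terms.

−3/2

h(−2) = 3, h(−1) = −3. y₂ = (−1) − (−3)·((−1) − (−2))/((−3) − 3) = −3/2.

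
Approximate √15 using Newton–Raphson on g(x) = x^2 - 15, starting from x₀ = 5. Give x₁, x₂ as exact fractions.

g'(x) = 2x.
g(5) = 10, g'(5) = 10, so x₁ = 5 - 10/10 = 4.
g(4) = 1, g'(4) = 8, so x₂ = 4 - 1/8 = 31/8.

x₁ = 4, x₂ = 31/8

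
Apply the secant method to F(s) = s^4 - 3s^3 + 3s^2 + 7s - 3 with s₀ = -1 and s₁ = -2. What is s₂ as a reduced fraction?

-41/38

F(-1) = -3, F(-2) = 35. s₂ = (-2) - 35·((-2) - (-1))/(35 - (-3)) = -41/38.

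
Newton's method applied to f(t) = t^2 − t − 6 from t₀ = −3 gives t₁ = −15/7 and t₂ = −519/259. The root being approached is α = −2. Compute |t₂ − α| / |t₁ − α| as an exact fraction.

t₁ − α = −15/7 − (−2) = −15/7 + 2 = −1/7, so |t₁ − α| = 1/7.
t₂ − α = −519/259 − (−2) = −519/259 + 2 = −1/259, so |t₂ − α| = 1/259.
Ratio = (1/259) / (1/7) = 1/37.

1/37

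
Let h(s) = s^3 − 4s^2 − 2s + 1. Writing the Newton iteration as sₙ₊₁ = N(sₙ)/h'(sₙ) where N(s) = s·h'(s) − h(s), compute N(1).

h'(s) = 3s^2 − 8s − 2.
N(s) = s·h'(s) − h(s) = s·(3s^2 − 8s − 2) − (s^3 − 4s^2 − 2s + 1) = 2s^3 − 4s^2 − 1.
N(1) = −3.

−3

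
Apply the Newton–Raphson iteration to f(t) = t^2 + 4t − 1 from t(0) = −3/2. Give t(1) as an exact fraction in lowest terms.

13/4

f'(t) = 2t + 4.
f(−3/2) = −19/4, f'(−3/2) = 1, so t(1) = (−3/2) − (−19/4)/1 = 13/4.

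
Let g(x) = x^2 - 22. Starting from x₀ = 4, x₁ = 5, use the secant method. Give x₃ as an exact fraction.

136/29

g(4) = -6, g(5) = 3. x₂ = 5 - 3·(5 - 4)/(3 - (-6)) = 14/3.
g(5) = 3, g(14/3) = -2/9. x₃ = (14/3) - (-2/9)·((14/3) - 5)/((-2/9) - 3) = 136/29.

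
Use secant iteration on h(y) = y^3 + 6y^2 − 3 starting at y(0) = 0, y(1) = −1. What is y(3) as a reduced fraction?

h(0) = −3, h(−1) = 2. y(2) = (−1) − 2·((−1) − 0)/(2 − (−3)) = −3/5.
h(−1) = 2, h(−3/5) = −132/125. y(3) = (−3/5) − (−132/125)·((−3/5) − (−1))/((−132/125) − 2) = −141/191.

−141/191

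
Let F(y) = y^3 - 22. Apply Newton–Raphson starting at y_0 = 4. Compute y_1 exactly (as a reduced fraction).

F'(y) = 3y^2.
F(4) = 42, F'(4) = 48, so y_1 = 4 - 42/48 = 25/8.

25/8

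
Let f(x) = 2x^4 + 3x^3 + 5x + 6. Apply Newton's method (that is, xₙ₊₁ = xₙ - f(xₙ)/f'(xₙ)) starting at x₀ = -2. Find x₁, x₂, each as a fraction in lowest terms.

x₁ = -42/23, x₂ = -6766986/3834583

f'(x) = 8x^3 + 9x^2 + 5.
f(-2) = 4, f'(-2) = -23, so x₁ = (-2) - 4/(-23) = -42/23.
f(-42/23) = 235296/279841, f'(-42/23) = -166721/12167, so x₂ = (-42/23) - (235296/279841)/(-166721/12167) = -6766986/3834583.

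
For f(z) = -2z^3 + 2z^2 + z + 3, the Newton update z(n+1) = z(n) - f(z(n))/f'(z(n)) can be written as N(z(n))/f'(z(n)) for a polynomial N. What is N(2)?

-27

f'(z) = -6z^2 + 4z + 1.
N(z) = z·f'(z) - f(z) = z·(-6z^2 + 4z + 1) - (-2z^3 + 2z^2 + z + 3) = -4z^3 + 2z^2 - 3.
N(2) = -27.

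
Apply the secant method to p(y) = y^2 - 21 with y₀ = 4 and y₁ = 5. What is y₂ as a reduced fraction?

41/9

p(4) = -5, p(5) = 4. y₂ = 5 - 4·(5 - 4)/(4 - (-5)) = 41/9.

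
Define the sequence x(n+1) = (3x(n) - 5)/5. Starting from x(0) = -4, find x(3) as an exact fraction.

-353/125

x(1) = (3·(-4) - 5)/5 = -17/5.
x(2) = (3·(-17/5) - 5)/5 = -76/25.
x(3) = (3·(-76/25) - 5)/5 = -353/125.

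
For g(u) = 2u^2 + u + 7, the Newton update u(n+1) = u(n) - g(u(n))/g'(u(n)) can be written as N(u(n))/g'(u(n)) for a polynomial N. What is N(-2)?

1

g'(u) = 4u + 1.
N(u) = u·g'(u) - g(u) = u·(4u + 1) - (2u^2 + u + 7) = 2u^2 - 7.
N(-2) = 1.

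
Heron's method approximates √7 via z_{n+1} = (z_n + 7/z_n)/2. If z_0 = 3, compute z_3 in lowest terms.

32257/12192

z_1 = (3 + 7/3)/2 = 8/3.
z_2 = (8/3 + 7/(8/3))/2 = 127/48.
z_3 = (127/48 + 7/(127/48))/2 = 32257/12192.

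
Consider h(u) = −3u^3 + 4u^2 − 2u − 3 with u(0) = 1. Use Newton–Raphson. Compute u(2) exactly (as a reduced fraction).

h'(u) = −9u^2 + 8u − 2.
h(1) = −4, h'(1) = −3, so u(1) = 1 − (−4)/(−3) = −1/3.
h(−1/3) = −16/9, h'(−1/3) = −17/3, so u(2) = (−1/3) − (−16/9)/(−17/3) = −11/17.

−11/17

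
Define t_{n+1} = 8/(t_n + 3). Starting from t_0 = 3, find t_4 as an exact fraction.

t_1 = 8/(3 + 3) = 4/3.
t_2 = 8/(4/3 + 3) = 24/13.
t_3 = 8/(24/13 + 3) = 104/63.
t_4 = 8/(104/63 + 3) = 504/293.

504/293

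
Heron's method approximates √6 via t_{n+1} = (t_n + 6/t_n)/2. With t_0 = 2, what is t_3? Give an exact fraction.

4801/1960

t_1 = (2 + 6/2)/2 = 5/2.
t_2 = (5/2 + 6/(5/2))/2 = 49/20.
t_3 = (49/20 + 6/(49/20))/2 = 4801/1960.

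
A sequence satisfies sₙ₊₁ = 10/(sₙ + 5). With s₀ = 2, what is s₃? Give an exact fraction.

90/59

s₁ = 10/(2 + 5) = 10/7.
s₂ = 10/(10/7 + 5) = 14/9.
s₃ = 10/(14/9 + 5) = 90/59.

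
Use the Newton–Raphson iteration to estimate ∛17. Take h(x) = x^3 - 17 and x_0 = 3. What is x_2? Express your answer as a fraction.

h'(x) = 3x^2.
h(3) = 10, h'(3) = 27, so x_1 = 3 - 10/27 = 71/27.
h(71/27) = 23300/19683, h'(71/27) = 5041/243, so x_2 = (71/27) - (23300/19683)/(5041/243) = 1050433/408321.

1050433/408321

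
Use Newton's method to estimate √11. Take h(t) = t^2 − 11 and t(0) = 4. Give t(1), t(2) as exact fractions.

h'(t) = 2t.
h(4) = 5, h'(4) = 8, so t(1) = 4 − 5/8 = 27/8.
h(27/8) = 25/64, h'(27/8) = 27/4, so t(2) = (27/8) − (25/64)/(27/4) = 1433/432.

t(1) = 27/8, t(2) = 1433/432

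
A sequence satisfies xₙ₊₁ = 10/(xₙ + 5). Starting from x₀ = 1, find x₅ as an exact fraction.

170/111

x₁ = 10/(1 + 5) = 5/3.
x₂ = 10/(5/3 + 5) = 3/2.
x₃ = 10/(3/2 + 5) = 20/13.
x₄ = 10/(20/13 + 5) = 26/17.
x₅ = 10/(26/17 + 5) = 170/111.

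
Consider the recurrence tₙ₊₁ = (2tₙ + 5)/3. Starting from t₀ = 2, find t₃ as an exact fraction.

37/9

t₁ = (2·2 + 5)/3 = 3.
t₂ = (2·3 + 5)/3 = 11/3.
t₃ = (2·(11/3) + 5)/3 = 37/9.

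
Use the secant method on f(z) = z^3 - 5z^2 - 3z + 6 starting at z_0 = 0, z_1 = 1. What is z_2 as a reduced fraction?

6/7

f(0) = 6, f(1) = -1. z_2 = 1 - (-1)·(1 - 0)/((-1) - 6) = 6/7.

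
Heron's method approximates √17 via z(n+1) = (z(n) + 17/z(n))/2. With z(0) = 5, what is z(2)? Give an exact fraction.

433/105

z(1) = (5 + 17/5)/2 = 21/5.
z(2) = (21/5 + 17/(21/5))/2 = 433/105.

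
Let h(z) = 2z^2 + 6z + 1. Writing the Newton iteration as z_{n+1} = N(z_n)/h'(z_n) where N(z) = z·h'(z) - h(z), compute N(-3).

17

h'(z) = 4z + 6.
N(z) = z·h'(z) - h(z) = z·(4z + 6) - (2z^2 + 6z + 1) = 2z^2 - 1.
N(-3) = 17.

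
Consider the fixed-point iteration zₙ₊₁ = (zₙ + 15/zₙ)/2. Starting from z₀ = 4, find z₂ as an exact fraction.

z₁ = (4 + 15/4)/2 = 31/8.
z₂ = (31/8 + 15/(31/8))/2 = 1921/496.

1921/496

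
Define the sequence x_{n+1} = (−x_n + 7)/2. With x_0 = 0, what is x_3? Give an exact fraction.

21/8

x_1 = (−0 + 7)/2 = 7/2.
x_2 = (−(7/2) + 7)/2 = 7/4.
x_3 = (−(7/4) + 7)/2 = 21/8.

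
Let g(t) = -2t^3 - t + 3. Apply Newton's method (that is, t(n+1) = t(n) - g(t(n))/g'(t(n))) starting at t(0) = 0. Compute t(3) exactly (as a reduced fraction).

852807/604615

g'(t) = -6t^2 - 1.
g(0) = 3, g'(0) = -1, so t(1) = 0 - 3/(-1) = 3.
g(3) = -54, g'(3) = -55, so t(2) = 3 - (-54)/(-55) = 111/55.
g(111/55) = -2571912/166375, g'(111/55) = -76951/3025, so t(3) = (111/55) - (-2571912/166375)/(-76951/3025) = 852807/604615.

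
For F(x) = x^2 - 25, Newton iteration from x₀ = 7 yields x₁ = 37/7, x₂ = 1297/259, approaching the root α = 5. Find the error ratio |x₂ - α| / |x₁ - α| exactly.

x₁ - α = 37/7 - 5 = 2/7, so |x₁ - α| = 2/7.
x₂ - α = 1297/259 - 5 = 2/259, so |x₂ - α| = 2/259.
Ratio = (2/259) / (2/7) = 1/37.

1/37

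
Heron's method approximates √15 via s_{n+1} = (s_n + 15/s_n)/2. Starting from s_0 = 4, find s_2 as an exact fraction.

1921/496

s_1 = (4 + 15/4)/2 = 31/8.
s_2 = (31/8 + 15/(31/8))/2 = 1921/496.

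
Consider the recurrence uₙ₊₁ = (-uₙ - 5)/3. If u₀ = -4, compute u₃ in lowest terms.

-31/27

u₁ = (-(-4) - 5)/3 = -1/3.
u₂ = (-(-1/3) - 5)/3 = -14/9.
u₃ = (-(-14/9) - 5)/3 = -31/27.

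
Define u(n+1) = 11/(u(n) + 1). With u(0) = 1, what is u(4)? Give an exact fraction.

385/178

u(1) = 11/(1 + 1) = 11/2.
u(2) = 11/(11/2 + 1) = 22/13.
u(3) = 11/(22/13 + 1) = 143/35.
u(4) = 11/(143/35 + 1) = 385/178.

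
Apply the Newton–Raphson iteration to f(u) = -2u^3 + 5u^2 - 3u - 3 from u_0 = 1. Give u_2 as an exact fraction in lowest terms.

173/59

f'(u) = -6u^2 + 10u - 3.
f(1) = -3, f'(1) = 1, so u_1 = 1 - (-3)/1 = 4.
f(4) = -63, f'(4) = -59, so u_2 = 4 - (-63)/(-59) = 173/59.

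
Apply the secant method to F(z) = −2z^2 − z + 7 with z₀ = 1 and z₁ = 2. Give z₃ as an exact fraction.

F(1) = 4, F(2) = −3. z₂ = 2 − (−3)·(2 − 1)/((−3) − 4) = 11/7.
F(2) = −3, F(11/7) = 24/49. z₃ = (11/7) − (24/49)·((11/7) − 2)/((24/49) − (−3)) = 31/19.

31/19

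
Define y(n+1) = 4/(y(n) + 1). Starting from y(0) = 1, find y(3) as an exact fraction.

12/7

y(1) = 4/(1 + 1) = 2.
y(2) = 4/(2 + 1) = 4/3.
y(3) = 4/(4/3 + 1) = 12/7.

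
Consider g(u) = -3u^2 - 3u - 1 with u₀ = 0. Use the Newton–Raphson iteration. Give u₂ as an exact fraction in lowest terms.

g'(u) = -6u - 3.
g(0) = -1, g'(0) = -3, so u₁ = 0 - (-1)/(-3) = -1/3.
g(-1/3) = -1/3, g'(-1/3) = -1, so u₂ = (-1/3) - (-1/3)/(-1) = -2/3.

-2/3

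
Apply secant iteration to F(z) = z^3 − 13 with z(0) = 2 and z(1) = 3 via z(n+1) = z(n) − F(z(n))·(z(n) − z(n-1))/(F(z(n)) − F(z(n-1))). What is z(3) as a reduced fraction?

F(2) = −5, F(3) = 14. z(2) = 3 − 14·(3 − 2)/(14 − (−5)) = 43/19.
F(3) = 14, F(43/19) = −9660/6859. z(3) = (43/19) − (−9660/6859)·((43/19) − 3)/((−9660/6859) − 14) = 17593/7549.

17593/7549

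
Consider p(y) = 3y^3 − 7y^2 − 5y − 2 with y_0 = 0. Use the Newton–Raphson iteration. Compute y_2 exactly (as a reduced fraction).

p'(y) = 9y^2 − 14y − 5.
p(0) = −2, p'(0) = −5, so y_1 = 0 − (−2)/(−5) = −2/5.
p(−2/5) = −164/125, p'(−2/5) = 51/25, so y_2 = (−2/5) − (−164/125)/(51/25) = 62/255.

62/255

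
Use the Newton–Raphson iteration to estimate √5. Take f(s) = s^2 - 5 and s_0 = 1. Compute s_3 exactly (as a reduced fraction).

f'(s) = 2s.
f(1) = -4, f'(1) = 2, so s_1 = 1 - (-4)/2 = 3.
f(3) = 4, f'(3) = 6, so s_2 = 3 - 4/6 = 7/3.
f(7/3) = 4/9, f'(7/3) = 14/3, so s_3 = (7/3) - (4/9)/(14/3) = 47/21.

47/21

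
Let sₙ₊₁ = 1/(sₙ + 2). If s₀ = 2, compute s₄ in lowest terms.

s₁ = 1/(2 + 2) = 1/4.
s₂ = 1/(1/4 + 2) = 4/9.
s₃ = 1/(4/9 + 2) = 9/22.
s₄ = 1/(9/22 + 2) = 22/53.

22/53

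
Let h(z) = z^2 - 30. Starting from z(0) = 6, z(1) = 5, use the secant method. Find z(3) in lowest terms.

126/23

h(6) = 6, h(5) = -5. z(2) = 5 - (-5)·(5 - 6)/((-5) - 6) = 60/11.
h(5) = -5, h(60/11) = -30/121. z(3) = (60/11) - (-30/121)·((60/11) - 5)/((-30/121) - (-5)) = 126/23.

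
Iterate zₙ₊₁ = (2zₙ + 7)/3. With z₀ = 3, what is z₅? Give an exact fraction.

z₁ = (2·3 + 7)/3 = 13/3.
z₂ = (2·(13/3) + 7)/3 = 47/9.
z₃ = (2·(47/9) + 7)/3 = 157/27.
z₄ = (2·(157/27) + 7)/3 = 503/81.
z₅ = (2·(503/81) + 7)/3 = 1573/243.

1573/243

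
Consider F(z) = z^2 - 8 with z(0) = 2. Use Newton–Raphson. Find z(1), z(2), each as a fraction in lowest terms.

z(1) = 3, z(2) = 17/6

F'(z) = 2z.
F(2) = -4, F'(2) = 4, so z(1) = 2 - (-4)/4 = 3.
F(3) = 1, F'(3) = 6, so z(2) = 3 - 1/6 = 17/6.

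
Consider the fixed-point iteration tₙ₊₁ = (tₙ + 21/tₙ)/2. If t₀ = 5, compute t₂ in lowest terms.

527/115

t₁ = (5 + 21/5)/2 = 23/5.
t₂ = (23/5 + 21/(23/5))/2 = 527/115.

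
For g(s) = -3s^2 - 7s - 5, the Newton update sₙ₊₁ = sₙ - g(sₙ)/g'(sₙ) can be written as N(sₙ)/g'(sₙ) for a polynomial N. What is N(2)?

-7

g'(s) = -6s - 7.
N(s) = s·g'(s) - g(s) = s·(-6s - 7) - (-3s^2 - 7s - 5) = -3s^2 + 5.
N(2) = -7.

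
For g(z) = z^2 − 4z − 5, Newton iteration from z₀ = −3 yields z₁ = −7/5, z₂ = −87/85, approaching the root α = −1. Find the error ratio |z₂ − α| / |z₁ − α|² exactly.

z₁ − α = −7/5 − (−1) = −7/5 + 1 = −2/5, so |z₁ − α| = 2/5.
z₂ − α = −87/85 − (−1) = −87/85 + 1 = −2/85, so |z₂ − α| = 2/85.
|z₁ − α|² = 4/25.
Ratio = (2/85) / (4/25) = 5/34.

5/34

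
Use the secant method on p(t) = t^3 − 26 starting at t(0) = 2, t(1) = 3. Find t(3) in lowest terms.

p(2) = −18, p(3) = 1. t(2) = 3 − 1·(3 − 2)/(1 − (−18)) = 56/19.
p(3) = 1, p(56/19) = −2718/6859. t(3) = (56/19) − (−2718/6859)·((56/19) − 3)/((−2718/6859) − 1) = 28370/9577.

28370/9577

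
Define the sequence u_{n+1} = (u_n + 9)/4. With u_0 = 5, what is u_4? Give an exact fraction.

u_1 = (5 + 9)/4 = 7/2.
u_2 = ((7/2) + 9)/4 = 25/8.
u_3 = ((25/8) + 9)/4 = 97/32.
u_4 = ((97/32) + 9)/4 = 385/128.

385/128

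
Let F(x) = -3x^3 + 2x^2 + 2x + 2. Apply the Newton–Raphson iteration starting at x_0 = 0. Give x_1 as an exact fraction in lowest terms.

F'(x) = -9x^2 + 4x + 2.
F(0) = 2, F'(0) = 2, so x_1 = 0 - 2/2 = -1.

-1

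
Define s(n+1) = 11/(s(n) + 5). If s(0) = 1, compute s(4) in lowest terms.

s(1) = 11/(1 + 5) = 11/6.
s(2) = 11/(11/6 + 5) = 66/41.
s(3) = 11/(66/41 + 5) = 451/271.
s(4) = 11/(451/271 + 5) = 2981/1806.

2981/1806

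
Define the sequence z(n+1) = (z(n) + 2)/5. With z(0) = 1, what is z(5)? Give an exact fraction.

z(1) = (1 + 2)/5 = 3/5.
z(2) = ((3/5) + 2)/5 = 13/25.
z(3) = ((13/25) + 2)/5 = 63/125.
z(4) = ((63/125) + 2)/5 = 313/625.
z(5) = ((313/625) + 2)/5 = 1563/3125.

1563/3125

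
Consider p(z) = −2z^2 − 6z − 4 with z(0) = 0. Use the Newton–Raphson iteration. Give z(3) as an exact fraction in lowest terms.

p'(z) = −4z − 6.
p(0) = −4, p'(0) = −6, so z(1) = 0 − (−4)/(−6) = −2/3.
p(−2/3) = −8/9, p'(−2/3) = −10/3, so z(2) = (−2/3) − (−8/9)/(−10/3) = −14/15.
p(−14/15) = −32/225, p'(−14/15) = −34/15, so z(3) = (−14/15) − (−32/225)/(−34/15) = −254/255.

−254/255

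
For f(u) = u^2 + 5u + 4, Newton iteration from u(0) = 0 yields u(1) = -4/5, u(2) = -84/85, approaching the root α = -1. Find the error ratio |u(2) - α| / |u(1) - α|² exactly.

5/17

u(1) - α = -4/5 - (-1) = -4/5 + 1 = 1/5, so |u(1) - α| = 1/5.
u(2) - α = -84/85 - (-1) = -84/85 + 1 = 1/85, so |u(2) - α| = 1/85.
|u(1) - α|² = 1/25.
Ratio = (1/85) / (1/25) = 5/17.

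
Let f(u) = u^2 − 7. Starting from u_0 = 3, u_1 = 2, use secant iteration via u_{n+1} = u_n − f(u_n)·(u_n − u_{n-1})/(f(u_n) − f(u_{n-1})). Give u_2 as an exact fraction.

13/5

f(3) = 2, f(2) = −3. u_2 = 2 − (−3)·(2 − 3)/((−3) − 2) = 13/5.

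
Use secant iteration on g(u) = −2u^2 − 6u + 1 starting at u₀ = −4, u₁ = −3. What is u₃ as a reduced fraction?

g(−4) = −7, g(−3) = 1. u₂ = (−3) − 1·((−3) − (−4))/(1 − (−7)) = −25/8.
g(−3) = 1, g(−25/8) = 7/32. u₃ = (−25/8) − (7/32)·((−25/8) − (−3))/((7/32) − 1) = −79/25.

−79/25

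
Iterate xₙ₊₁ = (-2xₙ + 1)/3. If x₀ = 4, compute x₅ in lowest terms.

x₁ = (-2·4 + 1)/3 = -7/3.
x₂ = (-2·(-7/3) + 1)/3 = 17/9.
x₃ = (-2·(17/9) + 1)/3 = -25/27.
x₄ = (-2·(-25/27) + 1)/3 = 77/81.
x₅ = (-2·(77/81) + 1)/3 = -73/243.

-73/243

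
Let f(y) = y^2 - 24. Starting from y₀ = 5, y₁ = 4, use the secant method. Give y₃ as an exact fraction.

49/10

f(5) = 1, f(4) = -8. y₂ = 4 - (-8)·(4 - 5)/((-8) - 1) = 44/9.
f(4) = -8, f(44/9) = -8/81. y₃ = (44/9) - (-8/81)·((44/9) - 4)/((-8/81) - (-8)) = 49/10.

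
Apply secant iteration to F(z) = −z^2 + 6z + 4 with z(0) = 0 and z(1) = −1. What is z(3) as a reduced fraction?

−32/53

F(0) = 4, F(−1) = −3. z(2) = (−1) − (−3)·((−1) − 0)/((−3) − 4) = −4/7.
F(−1) = −3, F(−4/7) = 12/49. z(3) = (−4/7) − (12/49)·((−4/7) − (−1))/((12/49) − (−3)) = −32/53.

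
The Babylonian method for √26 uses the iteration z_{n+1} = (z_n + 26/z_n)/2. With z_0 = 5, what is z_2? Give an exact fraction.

5201/1020

z_1 = (5 + 26/5)/2 = 51/10.
z_2 = (51/10 + 26/(51/10))/2 = 5201/1020.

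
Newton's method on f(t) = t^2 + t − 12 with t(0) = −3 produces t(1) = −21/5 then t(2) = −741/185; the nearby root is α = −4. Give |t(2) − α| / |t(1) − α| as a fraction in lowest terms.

1/37

t(1) − α = −21/5 − (−4) = −21/5 + 4 = −1/5, so |t(1) − α| = 1/5.
t(2) − α = −741/185 − (−4) = −741/185 + 4 = −1/185, so |t(2) − α| = 1/185.
Ratio = (1/185) / (1/5) = 1/37.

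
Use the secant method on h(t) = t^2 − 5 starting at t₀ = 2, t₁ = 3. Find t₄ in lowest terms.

h(2) = −1, h(3) = 4. t₂ = 3 − 4·(3 − 2)/(4 − (−1)) = 11/5.
h(3) = 4, h(11/5) = −4/25. t₃ = (11/5) − (−4/25)·((11/5) − 3)/((−4/25) − 4) = 29/13.
h(11/5) = −4/25, h(29/13) = −4/169. t₄ = (29/13) − (−4/169)·((29/13) − (11/5))/((−4/169) − (−4/25)) = 161/72.

161/72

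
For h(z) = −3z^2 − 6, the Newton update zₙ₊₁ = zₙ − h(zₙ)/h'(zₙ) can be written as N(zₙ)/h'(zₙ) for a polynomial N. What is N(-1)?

3

h'(z) = −6z.
N(z) = z·h'(z) − h(z) = z·(−6z) − (−3z^2 − 6) = −3z^2 + 6.
N(-1) = 3.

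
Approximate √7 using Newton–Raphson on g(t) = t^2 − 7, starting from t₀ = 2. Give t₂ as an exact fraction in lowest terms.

g'(t) = 2t.
g(2) = −3, g'(2) = 4, so t₁ = 2 − (−3)/4 = 11/4.
g(11/4) = 9/16, g'(11/4) = 11/2, so t₂ = (11/4) − (9/16)/(11/2) = 233/88.

233/88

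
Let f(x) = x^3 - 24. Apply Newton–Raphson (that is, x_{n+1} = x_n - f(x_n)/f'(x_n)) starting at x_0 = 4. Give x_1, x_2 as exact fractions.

f'(x) = 3x^2.
f(4) = 40, f'(4) = 48, so x_1 = 4 - 40/48 = 19/6.
f(19/6) = 1675/216, f'(19/6) = 361/12, so x_2 = (19/6) - (1675/216)/(361/12) = 9451/3249.

x_1 = 19/6, x_2 = 9451/3249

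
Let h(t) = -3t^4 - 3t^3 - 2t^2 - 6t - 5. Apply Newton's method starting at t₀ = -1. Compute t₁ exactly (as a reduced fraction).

h'(t) = -12t^3 - 9t^2 - 4t - 6.
h(-1) = -1, h'(-1) = 1, so t₁ = (-1) - (-1)/1 = 0.

0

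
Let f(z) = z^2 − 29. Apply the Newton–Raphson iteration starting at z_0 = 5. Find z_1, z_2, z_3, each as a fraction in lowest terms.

z_1 = 27/5, z_2 = 727/135, z_3 = 528527/98145

f'(z) = 2z.
f(5) = −4, f'(5) = 10, so z_1 = 5 − (−4)/10 = 27/5.
f(27/5) = 4/25, f'(27/5) = 54/5, so z_2 = (27/5) − (4/25)/(54/5) = 727/135.
f(727/135) = 4/18225, f'(727/135) = 1454/135, so z_3 = (727/135) − (4/18225)/(1454/135) = 528527/98145.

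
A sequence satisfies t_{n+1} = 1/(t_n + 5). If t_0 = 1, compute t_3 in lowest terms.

t_1 = 1/(1 + 5) = 1/6.
t_2 = 1/(1/6 + 5) = 6/31.
t_3 = 1/(6/31 + 5) = 31/161.

31/161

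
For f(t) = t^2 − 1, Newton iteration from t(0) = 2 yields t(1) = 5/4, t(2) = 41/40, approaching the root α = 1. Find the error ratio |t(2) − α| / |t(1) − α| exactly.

t(1) − α = 5/4 − 1 = 1/4, so |t(1) − α| = 1/4.
t(2) − α = 41/40 − 1 = 1/40, so |t(2) − α| = 1/40.
Ratio = (1/40) / (1/4) = 1/10.

1/10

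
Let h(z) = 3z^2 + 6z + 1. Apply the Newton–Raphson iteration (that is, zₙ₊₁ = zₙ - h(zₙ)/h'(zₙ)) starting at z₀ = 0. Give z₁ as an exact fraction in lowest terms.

-1/6

h'(z) = 6z + 6.
h(0) = 1, h'(0) = 6, so z₁ = 0 - 1/6 = -1/6.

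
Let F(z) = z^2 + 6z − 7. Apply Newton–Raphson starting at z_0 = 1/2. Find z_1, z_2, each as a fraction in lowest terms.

F'(z) = 2z + 6.
F(1/2) = −15/4, F'(1/2) = 7, so z_1 = (1/2) − (−15/4)/7 = 29/28.
F(29/28) = 225/784, F'(29/28) = 113/14, so z_2 = (29/28) − (225/784)/(113/14) = 6329/6328.

z_1 = 29/28, z_2 = 6329/6328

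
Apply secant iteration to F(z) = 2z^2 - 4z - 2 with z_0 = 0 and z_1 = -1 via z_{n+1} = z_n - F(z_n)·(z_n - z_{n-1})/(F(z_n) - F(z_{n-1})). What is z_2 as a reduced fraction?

-1/3

F(0) = -2, F(-1) = 4. z_2 = (-1) - 4·((-1) - 0)/(4 - (-2)) = -1/3.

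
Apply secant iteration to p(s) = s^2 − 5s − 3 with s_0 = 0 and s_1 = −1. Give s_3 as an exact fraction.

−7/13

p(0) = −3, p(−1) = 3. s_2 = (−1) − 3·((−1) − 0)/(3 − (−3)) = −1/2.
p(−1) = 3, p(−1/2) = −1/4. s_3 = (−1/2) − (−1/4)·((−1/2) − (−1))/((−1/4) − 3) = −7/13.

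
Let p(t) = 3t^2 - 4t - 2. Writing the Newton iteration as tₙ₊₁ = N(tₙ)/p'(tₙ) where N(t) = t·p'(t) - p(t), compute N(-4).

50

p'(t) = 6t - 4.
N(t) = t·p'(t) - p(t) = t·(6t - 4) - (3t^2 - 4t - 2) = 3t^2 + 2.
N(-4) = 50.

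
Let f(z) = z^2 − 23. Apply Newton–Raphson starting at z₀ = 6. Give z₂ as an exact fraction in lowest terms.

6793/1416

f'(z) = 2z.
f(6) = 13, f'(6) = 12, so z₁ = 6 − 13/12 = 59/12.
f(59/12) = 169/144, f'(59/12) = 59/6, so z₂ = (59/12) − (169/144)/(59/6) = 6793/1416.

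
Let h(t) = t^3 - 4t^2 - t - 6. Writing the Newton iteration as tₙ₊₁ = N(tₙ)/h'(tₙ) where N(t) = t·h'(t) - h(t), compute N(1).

h'(t) = 3t^2 - 8t - 1.
N(t) = t·h'(t) - h(t) = t·(3t^2 - 8t - 1) - (t^3 - 4t^2 - t - 6) = 2t^3 - 4t^2 + 6.
N(1) = 4.

4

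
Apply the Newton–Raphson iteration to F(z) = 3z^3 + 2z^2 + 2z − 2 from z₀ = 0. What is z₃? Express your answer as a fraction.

7/13

F'(z) = 9z^2 + 4z + 2.
F(0) = −2, F'(0) = 2, so z₁ = 0 − (−2)/2 = 1.
F(1) = 5, F'(1) = 15, so z₂ = 1 − 5/15 = 2/3.
F(2/3) = 10/9, F'(2/3) = 26/3, so z₃ = (2/3) − (10/9)/(26/3) = 7/13.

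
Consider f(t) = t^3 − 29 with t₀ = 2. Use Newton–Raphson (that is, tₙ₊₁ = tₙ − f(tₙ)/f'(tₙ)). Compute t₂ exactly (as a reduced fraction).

4303/1350

f'(t) = 3t^2.
f(2) = −21, f'(2) = 12, so t₁ = 2 − (−21)/12 = 15/4.
f(15/4) = 1519/64, f'(15/4) = 675/16, so t₂ = (15/4) − (1519/64)/(675/16) = 4303/1350.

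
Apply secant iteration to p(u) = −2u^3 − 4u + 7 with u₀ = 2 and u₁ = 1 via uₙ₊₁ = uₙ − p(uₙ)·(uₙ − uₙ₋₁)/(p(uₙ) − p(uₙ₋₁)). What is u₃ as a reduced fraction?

1837/1675

p(2) = −17, p(1) = 1. u₂ = 1 − 1·(1 − 2)/(1 − (−17)) = 19/18.
p(1) = 1, p(19/18) = 1241/2916. u₃ = (19/18) − (1241/2916)·((19/18) − 1)/((1241/2916) − 1) = 1837/1675.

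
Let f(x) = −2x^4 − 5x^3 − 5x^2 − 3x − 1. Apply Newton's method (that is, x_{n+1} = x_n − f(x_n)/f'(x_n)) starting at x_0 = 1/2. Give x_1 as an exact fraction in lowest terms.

5/34

f'(x) = −8x^3 − 15x^2 − 10x − 3.
f(1/2) = −9/2, f'(1/2) = −51/4, so x_1 = (1/2) − (−9/2)/(−51/4) = 5/34.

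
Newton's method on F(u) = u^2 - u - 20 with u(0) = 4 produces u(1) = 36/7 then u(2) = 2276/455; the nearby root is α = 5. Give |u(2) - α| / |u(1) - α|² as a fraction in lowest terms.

u(1) - α = 36/7 - 5 = 1/7, so |u(1) - α| = 1/7.
u(2) - α = 2276/455 - 5 = 1/455, so |u(2) - α| = 1/455.
|u(1) - α|² = 1/49.
Ratio = (1/455) / (1/49) = 7/65.

7/65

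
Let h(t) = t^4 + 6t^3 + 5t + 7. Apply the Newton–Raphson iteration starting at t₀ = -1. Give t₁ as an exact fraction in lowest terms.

-16/19

h'(t) = 4t^3 + 18t^2 + 5.
h(-1) = -3, h'(-1) = 19, so t₁ = (-1) - (-3)/19 = -16/19.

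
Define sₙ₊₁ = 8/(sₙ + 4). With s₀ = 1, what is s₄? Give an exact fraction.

19/13

s₁ = 8/(1 + 4) = 8/5.
s₂ = 8/(8/5 + 4) = 10/7.
s₃ = 8/(10/7 + 4) = 28/19.
s₄ = 8/(28/19 + 4) = 19/13.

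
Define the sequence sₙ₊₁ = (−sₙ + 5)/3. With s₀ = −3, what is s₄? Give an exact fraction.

97/81

s₁ = (−(−3) + 5)/3 = 8/3.
s₂ = (−(8/3) + 5)/3 = 7/9.
s₃ = (−(7/9) + 5)/3 = 38/27.
s₄ = (−(38/27) + 5)/3 = 97/81.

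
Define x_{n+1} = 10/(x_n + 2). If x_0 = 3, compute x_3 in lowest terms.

x_1 = 10/(3 + 2) = 2.
x_2 = 10/(2 + 2) = 5/2.
x_3 = 10/(5/2 + 2) = 20/9.

20/9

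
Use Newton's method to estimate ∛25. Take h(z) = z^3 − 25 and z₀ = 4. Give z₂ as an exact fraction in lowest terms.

h'(z) = 3z^2.
h(4) = 39, h'(4) = 48, so z₁ = 4 − 39/48 = 51/16.
h(51/16) = 30251/4096, h'(51/16) = 7803/256, so z₂ = (51/16) − (30251/4096)/(7803/256) = 183851/62424.

183851/62424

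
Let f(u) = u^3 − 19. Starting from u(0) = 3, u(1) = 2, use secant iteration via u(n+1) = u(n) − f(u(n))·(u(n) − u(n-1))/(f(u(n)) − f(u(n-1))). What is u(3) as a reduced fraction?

f(3) = 8, f(2) = −11. u(2) = 2 − (−11)·(2 − 3)/((−11) − 8) = 49/19.
f(2) = −11, f(49/19) = −12672/6859. u(3) = (49/19) − (−12672/6859)·((49/19) − 2)/((−12672/6859) − (−11)) = 15385/5707.

15385/5707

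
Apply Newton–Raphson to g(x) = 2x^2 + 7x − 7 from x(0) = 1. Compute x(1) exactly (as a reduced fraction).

9/11

g'(x) = 4x + 7.
g(1) = 2, g'(1) = 11, so x(1) = 1 − 2/11 = 9/11.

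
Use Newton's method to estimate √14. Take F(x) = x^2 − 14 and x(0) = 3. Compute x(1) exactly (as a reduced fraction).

23/6

F'(x) = 2x.
F(3) = −5, F'(3) = 6, so x(1) = 3 − (−5)/6 = 23/6.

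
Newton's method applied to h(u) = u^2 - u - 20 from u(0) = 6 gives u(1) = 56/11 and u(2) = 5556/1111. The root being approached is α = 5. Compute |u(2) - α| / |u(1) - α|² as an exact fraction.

11/101

u(1) - α = 56/11 - 5 = 1/11, so |u(1) - α| = 1/11.
u(2) - α = 5556/1111 - 5 = 1/1111, so |u(2) - α| = 1/1111.
|u(1) - α|² = 1/121.
Ratio = (1/1111) / (1/121) = 11/101.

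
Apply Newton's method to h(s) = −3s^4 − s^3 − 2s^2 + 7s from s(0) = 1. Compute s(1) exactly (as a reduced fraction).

h'(s) = −12s^3 − 3s^2 − 4s + 7.
h(1) = 1, h'(1) = −12, so s(1) = 1 − 1/(−12) = 13/12.

13/12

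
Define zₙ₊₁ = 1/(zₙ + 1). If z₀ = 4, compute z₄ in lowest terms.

11/17

z₁ = 1/(4 + 1) = 1/5.
z₂ = 1/(1/5 + 1) = 5/6.
z₃ = 1/(5/6 + 1) = 6/11.
z₄ = 1/(6/11 + 1) = 11/17.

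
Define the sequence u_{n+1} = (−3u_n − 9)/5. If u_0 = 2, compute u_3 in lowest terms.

−9/5

u_1 = (−3·2 − 9)/5 = −3.
u_2 = (−3·(−3) − 9)/5 = 0.
u_3 = (−3·0 − 9)/5 = −9/5.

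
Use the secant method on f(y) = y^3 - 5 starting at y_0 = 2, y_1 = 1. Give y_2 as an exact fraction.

11/7

f(2) = 3, f(1) = -4. y_2 = 1 - (-4)·(1 - 2)/((-4) - 3) = 11/7.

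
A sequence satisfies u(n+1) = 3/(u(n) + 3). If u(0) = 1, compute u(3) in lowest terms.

15/19

u(1) = 3/(1 + 3) = 3/4.
u(2) = 3/(3/4 + 3) = 4/5.
u(3) = 3/(4/5 + 3) = 15/19.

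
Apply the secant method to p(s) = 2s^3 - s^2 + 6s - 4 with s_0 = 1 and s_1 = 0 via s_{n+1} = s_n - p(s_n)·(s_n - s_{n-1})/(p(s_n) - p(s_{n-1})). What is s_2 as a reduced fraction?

p(1) = 3, p(0) = -4. s_2 = 0 - (-4)·(0 - 1)/((-4) - 3) = 4/7.

4/7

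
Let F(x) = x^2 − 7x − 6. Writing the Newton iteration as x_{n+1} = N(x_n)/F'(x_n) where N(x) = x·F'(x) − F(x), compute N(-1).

F'(x) = 2x − 7.
N(x) = x·F'(x) − F(x) = x·(2x − 7) − (x^2 − 7x − 6) = x^2 + 6.
N(-1) = 7.

7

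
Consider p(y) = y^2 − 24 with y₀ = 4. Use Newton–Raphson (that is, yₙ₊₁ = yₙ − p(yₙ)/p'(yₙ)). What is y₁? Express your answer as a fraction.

5

p'(y) = 2y.
p(4) = −8, p'(4) = 8, so y₁ = 4 − (−8)/8 = 5.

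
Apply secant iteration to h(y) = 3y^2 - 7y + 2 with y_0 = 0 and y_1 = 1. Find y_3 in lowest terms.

h(0) = 2, h(1) = -2. y_2 = 1 - (-2)·(1 - 0)/((-2) - 2) = 1/2.
h(1) = -2, h(1/2) = -3/4. y_3 = (1/2) - (-3/4)·((1/2) - 1)/((-3/4) - (-2)) = 1/5.

1/5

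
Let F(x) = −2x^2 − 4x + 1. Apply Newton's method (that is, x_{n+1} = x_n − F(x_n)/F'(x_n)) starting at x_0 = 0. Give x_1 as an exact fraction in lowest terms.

1/4

F'(x) = −4x − 4.
F(0) = 1, F'(0) = −4, so x_1 = 0 − 1/(−4) = 1/4.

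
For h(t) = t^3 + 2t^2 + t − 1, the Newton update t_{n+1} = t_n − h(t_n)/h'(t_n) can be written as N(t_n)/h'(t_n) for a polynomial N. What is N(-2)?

−7

h'(t) = 3t^2 + 4t + 1.
N(t) = t·h'(t) − h(t) = t·(3t^2 + 4t + 1) − (t^3 + 2t^2 + t − 1) = 2t^3 + 2t^2 + 1.
N(-2) = −7.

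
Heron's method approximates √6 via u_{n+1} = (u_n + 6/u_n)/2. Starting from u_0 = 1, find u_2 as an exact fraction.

u_1 = (1 + 6/1)/2 = 7/2.
u_2 = (7/2 + 6/(7/2))/2 = 73/28.

73/28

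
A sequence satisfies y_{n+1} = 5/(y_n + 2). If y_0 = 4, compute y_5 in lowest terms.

y_1 = 5/(4 + 2) = 5/6.
y_2 = 5/(5/6 + 2) = 30/17.
y_3 = 5/(30/17 + 2) = 85/64.
y_4 = 5/(85/64 + 2) = 320/213.
y_5 = 5/(320/213 + 2) = 1065/746.

1065/746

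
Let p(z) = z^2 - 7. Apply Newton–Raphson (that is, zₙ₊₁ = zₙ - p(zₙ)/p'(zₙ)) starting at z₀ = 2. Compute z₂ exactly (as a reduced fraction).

233/88

p'(z) = 2z.
p(2) = -3, p'(2) = 4, so z₁ = 2 - (-3)/4 = 11/4.
p(11/4) = 9/16, p'(11/4) = 11/2, so z₂ = (11/4) - (9/16)/(11/2) = 233/88.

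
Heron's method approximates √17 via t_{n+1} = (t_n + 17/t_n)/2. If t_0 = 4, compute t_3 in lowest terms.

t_1 = (4 + 17/4)/2 = 33/8.
t_2 = (33/8 + 17/(33/8))/2 = 2177/528.
t_3 = (2177/528 + 17/(2177/528))/2 = 9478657/2298912.

9478657/2298912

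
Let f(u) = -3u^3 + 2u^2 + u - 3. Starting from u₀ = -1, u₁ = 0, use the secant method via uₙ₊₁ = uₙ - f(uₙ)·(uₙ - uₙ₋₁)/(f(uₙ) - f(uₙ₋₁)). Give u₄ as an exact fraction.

-227424/267707

f(-1) = 1, f(0) = -3. u₂ = 0 - (-3)·(0 - (-1))/((-3) - 1) = -3/4.
f(0) = -3, f(-3/4) = -87/64. u₃ = (-3/4) - (-87/64)·((-3/4) - 0)/((-87/64) - (-3)) = -48/35.
f(-3/4) = -87/64, f(-48/35) = 305631/42875. u₄ = (-48/35) - (305631/42875)·((-48/35) - (-3/4))/((305631/42875) - (-87/64)) = -227424/267707.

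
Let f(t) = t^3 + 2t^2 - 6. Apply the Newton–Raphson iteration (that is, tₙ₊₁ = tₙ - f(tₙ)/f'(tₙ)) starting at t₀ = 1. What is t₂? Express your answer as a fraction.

f'(t) = 3t^2 + 4t.
f(1) = -3, f'(1) = 7, so t₁ = 1 - (-3)/7 = 10/7.
f(10/7) = 342/343, f'(10/7) = 580/49, so t₂ = (10/7) - (342/343)/(580/49) = 2729/2030.

2729/2030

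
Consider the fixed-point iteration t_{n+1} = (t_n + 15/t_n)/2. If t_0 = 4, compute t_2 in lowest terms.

t_1 = (4 + 15/4)/2 = 31/8.
t_2 = (31/8 + 15/(31/8))/2 = 1921/496.

1921/496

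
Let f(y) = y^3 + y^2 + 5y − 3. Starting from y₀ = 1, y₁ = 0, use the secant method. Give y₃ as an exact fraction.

147/275

f(1) = 4, f(0) = −3. y₂ = 0 − (−3)·(0 − 1)/((−3) − 4) = 3/7.
f(0) = −3, f(3/7) = −204/343. y₃ = (3/7) − (−204/343)·((3/7) − 0)/((−204/343) − (−3)) = 147/275.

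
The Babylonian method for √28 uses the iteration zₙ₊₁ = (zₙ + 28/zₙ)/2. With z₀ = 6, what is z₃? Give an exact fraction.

z₁ = (6 + 28/6)/2 = 16/3.
z₂ = (16/3 + 28/(16/3))/2 = 127/24.
z₃ = (127/24 + 28/(127/24))/2 = 32257/6096.

32257/6096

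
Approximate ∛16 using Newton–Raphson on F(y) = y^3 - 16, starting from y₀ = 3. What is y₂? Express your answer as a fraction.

F'(y) = 3y^2.
F(3) = 11, F'(3) = 27, so y₁ = 3 - 11/27 = 70/27.
F(70/27) = 28072/19683, F'(70/27) = 4900/243, so y₂ = (70/27) - (28072/19683)/(4900/243) = 250232/99225.

250232/99225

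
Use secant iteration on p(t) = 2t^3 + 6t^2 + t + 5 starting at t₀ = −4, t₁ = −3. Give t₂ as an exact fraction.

p(−4) = −31, p(−3) = 2. t₂ = (−3) − 2·((−3) − (−4))/(2 − (−31)) = −101/33.

−101/33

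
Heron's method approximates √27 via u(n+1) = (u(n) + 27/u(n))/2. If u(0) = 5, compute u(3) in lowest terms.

u(1) = (5 + 27/5)/2 = 26/5.
u(2) = (26/5 + 27/(26/5))/2 = 1351/260.
u(3) = (1351/260 + 27/(1351/260))/2 = 3650401/702520.

3650401/702520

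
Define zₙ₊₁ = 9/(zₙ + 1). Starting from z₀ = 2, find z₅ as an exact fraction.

441/166

z₁ = 9/(2 + 1) = 3.
z₂ = 9/(3 + 1) = 9/4.
z₃ = 9/(9/4 + 1) = 36/13.
z₄ = 9/(36/13 + 1) = 117/49.
z₅ = 9/(117/49 + 1) = 441/166.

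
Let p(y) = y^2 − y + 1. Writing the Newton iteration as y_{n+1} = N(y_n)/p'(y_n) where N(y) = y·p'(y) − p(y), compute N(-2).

3

p'(y) = 2y − 1.
N(y) = y·p'(y) − p(y) = y·(2y − 1) − (y^2 − y + 1) = y^2 − 1.
N(-2) = 3.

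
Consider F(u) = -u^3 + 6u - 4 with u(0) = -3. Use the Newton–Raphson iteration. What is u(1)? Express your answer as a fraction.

-58/21

F'(u) = -3u^2 + 6.
F(-3) = 5, F'(-3) = -21, so u(1) = (-3) - 5/(-21) = -58/21.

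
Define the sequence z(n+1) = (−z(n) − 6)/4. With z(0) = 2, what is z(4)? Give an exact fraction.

z(1) = (−2 − 6)/4 = −2.
z(2) = (−(−2) − 6)/4 = −1.
z(3) = (−(−1) − 6)/4 = −5/4.
z(4) = (−(−5/4) − 6)/4 = −19/16.

−19/16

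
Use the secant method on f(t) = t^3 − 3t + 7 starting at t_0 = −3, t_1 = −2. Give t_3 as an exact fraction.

−6898/2809

f(−3) = −11, f(−2) = 5. t_2 = (−2) − 5·((−2) − (−3))/(5 − (−11)) = −37/16.
f(−2) = 5, f(−37/16) = 6435/4096. t_3 = (−37/16) − (6435/4096)·((−37/16) − (−2))/((6435/4096) − 5) = −6898/2809.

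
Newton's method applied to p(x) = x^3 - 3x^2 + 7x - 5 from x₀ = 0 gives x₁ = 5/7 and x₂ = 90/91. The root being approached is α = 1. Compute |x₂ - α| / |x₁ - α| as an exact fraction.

x₁ - α = 5/7 - 1 = -2/7, so |x₁ - α| = 2/7.
x₂ - α = 90/91 - 1 = -1/91, so |x₂ - α| = 1/91.
Ratio = (1/91) / (2/7) = 1/26.

1/26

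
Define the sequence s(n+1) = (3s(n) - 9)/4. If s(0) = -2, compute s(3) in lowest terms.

s(1) = (3·(-2) - 9)/4 = -15/4.
s(2) = (3·(-15/4) - 9)/4 = -81/16.
s(3) = (3·(-81/16) - 9)/4 = -387/64.

-387/64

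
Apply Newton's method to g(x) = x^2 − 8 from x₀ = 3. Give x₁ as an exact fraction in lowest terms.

g'(x) = 2x.
g(3) = 1, g'(3) = 6, so x₁ = 3 − 1/6 = 17/6.

17/6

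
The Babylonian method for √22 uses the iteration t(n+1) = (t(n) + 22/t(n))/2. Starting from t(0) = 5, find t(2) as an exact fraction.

t(1) = (5 + 22/5)/2 = 47/10.
t(2) = (47/10 + 22/(47/10))/2 = 4409/940.

4409/940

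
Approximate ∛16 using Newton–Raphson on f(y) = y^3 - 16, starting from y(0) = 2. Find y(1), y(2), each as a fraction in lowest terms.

y(1) = 8/3, y(2) = 91/36

f'(y) = 3y^2.
f(2) = -8, f'(2) = 12, so y(1) = 2 - (-8)/12 = 8/3.
f(8/3) = 80/27, f'(8/3) = 64/3, so y(2) = (8/3) - (80/27)/(64/3) = 91/36.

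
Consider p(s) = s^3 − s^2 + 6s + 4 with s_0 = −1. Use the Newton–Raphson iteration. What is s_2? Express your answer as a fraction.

p'(s) = 3s^2 − 2s + 6.
p(−1) = −4, p'(−1) = 11, so s_1 = (−1) − (−4)/11 = −7/11.
p(−7/11) = −640/1331, p'(−7/11) = 1027/121, so s_2 = (−7/11) − (−640/1331)/(1027/121) = −6549/11297.

−6549/11297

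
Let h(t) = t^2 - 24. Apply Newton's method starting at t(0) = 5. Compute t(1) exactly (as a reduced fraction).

h'(t) = 2t.
h(5) = 1, h'(5) = 10, so t(1) = 5 - 1/10 = 49/10.

49/10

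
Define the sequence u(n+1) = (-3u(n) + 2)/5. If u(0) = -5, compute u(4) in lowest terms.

u(1) = (-3·(-5) + 2)/5 = 17/5.
u(2) = (-3·(17/5) + 2)/5 = -41/25.
u(3) = (-3·(-41/25) + 2)/5 = 173/125.
u(4) = (-3·(173/125) + 2)/5 = -269/625.

-269/625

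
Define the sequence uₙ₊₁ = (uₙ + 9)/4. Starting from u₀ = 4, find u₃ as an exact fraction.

u₁ = (4 + 9)/4 = 13/4.
u₂ = ((13/4) + 9)/4 = 49/16.
u₃ = ((49/16) + 9)/4 = 193/64.

193/64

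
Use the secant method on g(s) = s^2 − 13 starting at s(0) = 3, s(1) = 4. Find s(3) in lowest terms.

191/53

g(3) = −4, g(4) = 3. s(2) = 4 − 3·(4 − 3)/(3 − (−4)) = 25/7.
g(4) = 3, g(25/7) = −12/49. s(3) = (25/7) − (−12/49)·((25/7) − 4)/((−12/49) − 3) = 191/53.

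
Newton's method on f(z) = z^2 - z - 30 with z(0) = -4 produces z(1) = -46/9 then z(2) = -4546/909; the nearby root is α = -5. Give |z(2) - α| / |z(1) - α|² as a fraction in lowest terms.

9/101

z(1) - α = -46/9 - (-5) = -46/9 + 5 = -1/9, so |z(1) - α| = 1/9.
z(2) - α = -4546/909 - (-5) = -4546/909 + 5 = -1/909, so |z(2) - α| = 1/909.
|z(1) - α|² = 1/81.
Ratio = (1/909) / (1/81) = 9/101.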